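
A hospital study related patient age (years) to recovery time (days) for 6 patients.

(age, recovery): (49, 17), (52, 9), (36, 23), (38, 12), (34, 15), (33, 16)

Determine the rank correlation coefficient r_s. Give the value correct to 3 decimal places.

Rank age: 5, 6, 3, 4, 2, 1
Rank recovery: 5, 1, 6, 2, 3, 4
d = rank(age) − rank(recovery): 0, 5, -3, 2, -1, -3; Σd² = 48
ρ = 1 − 6Σd² / [n(n²−1)] = 1 − 6×48 / (6×35) = 1 − 288/210 ≈ -0.371

-0.371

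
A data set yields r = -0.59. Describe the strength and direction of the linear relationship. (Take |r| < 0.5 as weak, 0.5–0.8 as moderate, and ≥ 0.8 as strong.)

moderate negative

r = -0.59 < 0 so the relationship is negative.
|r| = 0.59, which falls in the moderate range.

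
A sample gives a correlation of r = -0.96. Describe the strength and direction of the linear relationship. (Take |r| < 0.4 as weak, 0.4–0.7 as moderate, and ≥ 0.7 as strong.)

r = -0.96 < 0 so the relationship is negative.
|r| = 0.96, which falls in the strong range.

strong negative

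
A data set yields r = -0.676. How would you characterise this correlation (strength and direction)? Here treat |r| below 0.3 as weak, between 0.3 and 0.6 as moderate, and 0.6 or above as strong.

r = -0.676 < 0 so the relationship is negative.
|r| = 0.676, which falls in the strong range.

strong negative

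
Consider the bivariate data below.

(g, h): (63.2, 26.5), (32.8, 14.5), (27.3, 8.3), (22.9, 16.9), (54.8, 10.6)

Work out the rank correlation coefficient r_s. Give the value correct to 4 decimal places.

Rank g: 5, 3, 2, 1, 4
Rank h: 5, 3, 1, 4, 2
d = rank(g) − rank(h): 0, 0, 1, -3, 2; Σd² = 14
ρ = 1 − 6Σd² / [n(n²−1)] = 1 − 6×14 / (5×24) = 1 − 84/120 ≈ 0.3000

0.3000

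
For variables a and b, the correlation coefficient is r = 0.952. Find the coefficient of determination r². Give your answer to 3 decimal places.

r² = (0.952)² = 0.906

0.906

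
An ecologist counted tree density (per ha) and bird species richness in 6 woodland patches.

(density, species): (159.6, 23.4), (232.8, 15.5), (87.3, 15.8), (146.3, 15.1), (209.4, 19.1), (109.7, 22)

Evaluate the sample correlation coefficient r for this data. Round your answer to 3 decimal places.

n = 6, Σx = 945.1, Σy = 110.9, Σx² = 164575.43, Σy² = 2114.27, Σxy = 17344.45
nΣxy − ΣxΣy = 104066.7 − 104811.59 = -744.89
nΣx² − (Σx)² = 987452.58 − 893214.01 = 94238.57; nΣy² − (Σy)² = 12685.62 − 12298.81 = 386.81
r = -744.89 / √(94238.57 × 386.81) = -744.89 / 6037.5841 ≈ -0.123

-0.123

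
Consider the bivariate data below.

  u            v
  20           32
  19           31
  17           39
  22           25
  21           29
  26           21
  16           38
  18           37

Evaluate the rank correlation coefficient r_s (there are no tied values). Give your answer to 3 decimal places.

Rank u: 5, 4, 2, 7, 6, 8, 1, 3
Rank v: 5, 4, 8, 2, 3, 1, 7, 6
d = rank(u) − rank(v): 0, 0, -6, 5, 3, 7, -6, -3; Σd² = 164
ρ = 1 − 6Σd² / [n(n²−1)] = 1 − 6×164 / (8×63) = 1 − 984/504 ≈ -0.952

-0.952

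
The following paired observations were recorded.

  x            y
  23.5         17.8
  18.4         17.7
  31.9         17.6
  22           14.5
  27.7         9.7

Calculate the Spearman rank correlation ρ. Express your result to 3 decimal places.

Rank x: 3, 1, 5, 2, 4
Rank y: 5, 4, 3, 2, 1
d = rank(x) − rank(y): -2, -3, 2, 0, 3; Σd² = 26
ρ = 1 − 6Σd² / [n(n²−1)] = 1 − 6×26 / (5×24) = 1 − 156/120 ≈ -0.300

-0.300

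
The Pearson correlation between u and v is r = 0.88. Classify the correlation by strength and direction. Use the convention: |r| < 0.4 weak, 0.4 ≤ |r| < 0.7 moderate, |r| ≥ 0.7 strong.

r = 0.88 > 0 so the relationship is positive.
|r| = 0.88, which falls in the strong range.

strong positive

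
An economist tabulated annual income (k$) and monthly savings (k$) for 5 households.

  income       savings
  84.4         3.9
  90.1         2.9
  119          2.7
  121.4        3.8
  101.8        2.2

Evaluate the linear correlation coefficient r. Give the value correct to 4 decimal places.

-0.0974

n = 5, Σx = 516.7, Σy = 15.5, Σx² = 54503.57, Σy² = 50.19, Σxy = 1597.03
nΣxy − ΣxΣy = 7985.15 − 8008.85 = -23.7
nΣx² − (Σx)² = 272517.85 − 266978.89 = 5538.96; nΣy² − (Σy)² = 250.95 − 240.25 = 10.7
r = -23.7 / √(5538.96 × 10.7) = -23.7 / 243.4479 ≈ -0.0974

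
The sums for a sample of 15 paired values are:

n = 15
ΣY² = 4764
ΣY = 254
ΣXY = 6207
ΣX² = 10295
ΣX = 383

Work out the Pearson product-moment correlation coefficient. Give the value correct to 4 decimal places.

-0.5699

r = (nΣXY − ΣXΣY) / √[(nΣX² − (ΣX)²)(nΣY² − (ΣY)²)]
Numerator: 15×6207 − 383×254 = -4177
Denominator: √[(154425 − 146689)(71460 − 64516)] = √[7736 × 6944] = 7329.3099
r = -4177 / 7329.3099 ≈ -0.5699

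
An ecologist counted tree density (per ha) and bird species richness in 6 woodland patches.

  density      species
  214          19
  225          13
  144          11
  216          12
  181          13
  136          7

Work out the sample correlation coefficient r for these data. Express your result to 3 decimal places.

n = 6, Σx = 1116, Σy = 75, Σx² = 215070, Σy² = 1013, Σxy = 14472
nΣxy − ΣxΣy = 86832 − 83700 = 3132
nΣx² − (Σx)² = 1290420 − 1245456 = 44964; nΣy² − (Σy)² = 6078 − 5625 = 453
r = 3132 / √(44964 × 453) = 3132 / 4513.1687 ≈ 0.694

0.694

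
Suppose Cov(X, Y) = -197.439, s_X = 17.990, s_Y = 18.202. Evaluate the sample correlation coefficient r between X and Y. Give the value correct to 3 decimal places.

-0.603

r = Cov(X,Y) / (s_X · s_Y) = -197.439 / (17.990 × 18.202)
  = -197.439 / 327.4540 ≈ -0.603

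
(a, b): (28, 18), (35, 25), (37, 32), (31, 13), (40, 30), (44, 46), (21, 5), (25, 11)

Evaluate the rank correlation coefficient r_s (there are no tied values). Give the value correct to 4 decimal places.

Rank a: 3, 5, 6, 4, 7, 8, 1, 2
Rank b: 4, 5, 7, 3, 6, 8, 1, 2
d = rank(a) − rank(b): -1, 0, -1, 1, 1, 0, 0, 0; Σd² = 4
ρ = 1 − 6Σd² / [n(n²−1)] = 1 − 6×4 / (8×63) = 1 − 24/504 ≈ 0.9524

0.9524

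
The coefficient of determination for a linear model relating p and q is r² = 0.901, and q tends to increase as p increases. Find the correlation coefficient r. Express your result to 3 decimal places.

0.949

|r| = √0.901 = 0.949
The association is positive, so r = 0.949.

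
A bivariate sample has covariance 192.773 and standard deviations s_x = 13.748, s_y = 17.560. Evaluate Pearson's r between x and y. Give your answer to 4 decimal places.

r = Cov(x,y) / (s_x · s_y) = 192.773 / (13.748 × 17.560)
  = 192.773 / 241.4149 ≈ 0.7985

0.7985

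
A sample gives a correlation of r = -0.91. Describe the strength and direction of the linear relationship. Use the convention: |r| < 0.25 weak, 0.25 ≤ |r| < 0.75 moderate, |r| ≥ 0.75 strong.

r = -0.91 < 0 so the relationship is negative.
|r| = 0.91, which falls in the strong range.

strong negative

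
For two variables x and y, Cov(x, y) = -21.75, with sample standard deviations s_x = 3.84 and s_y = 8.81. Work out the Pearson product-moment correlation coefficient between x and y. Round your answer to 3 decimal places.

-0.643

r = Cov(x,y) / (s_x · s_y) = -21.75 / (3.84 × 8.81)
  = -21.75 / 33.8304 ≈ -0.643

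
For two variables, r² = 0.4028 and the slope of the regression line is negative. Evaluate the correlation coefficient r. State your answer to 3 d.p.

-0.635

|r| = √0.4028 = 0.635
The association is negative, so r = −0.635.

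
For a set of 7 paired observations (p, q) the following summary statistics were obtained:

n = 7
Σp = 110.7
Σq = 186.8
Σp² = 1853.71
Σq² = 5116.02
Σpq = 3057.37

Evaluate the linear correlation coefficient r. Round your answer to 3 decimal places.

r = (nΣpq − ΣpΣq) / √[(nΣp² − (Σp)²)(nΣq² − (Σq)²)]
Numerator: 7×3057.37 − 110.7×186.8 = 722.83
Denominator: √[(12975.97 − 12254.49)(35812.14 − 34894.24)] = √[721.48 × 917.9] = 813.7853
r = 722.83 / 813.7853 ≈ 0.888

0.888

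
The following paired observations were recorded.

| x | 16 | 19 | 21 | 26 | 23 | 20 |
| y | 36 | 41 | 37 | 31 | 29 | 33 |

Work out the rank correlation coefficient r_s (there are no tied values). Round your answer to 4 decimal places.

Rank x: 1, 2, 4, 6, 5, 3
Rank y: 4, 6, 5, 2, 1, 3
d = rank(x) − rank(y): -3, -4, -1, 4, 4, 0; Σd² = 58
ρ = 1 − 6Σd² / [n(n²−1)] = 1 − 6×58 / (6×35) = 1 − 348/210 ≈ -0.6571

-0.6571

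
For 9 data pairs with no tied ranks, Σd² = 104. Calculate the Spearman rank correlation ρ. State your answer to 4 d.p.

ρ = 1 − 6Σd² / [n(n²−1)] = 1 − 6×104 / (9×80)
  = 1 − 624/720 = 1 − 0.86667 ≈ 0.1333

0.1333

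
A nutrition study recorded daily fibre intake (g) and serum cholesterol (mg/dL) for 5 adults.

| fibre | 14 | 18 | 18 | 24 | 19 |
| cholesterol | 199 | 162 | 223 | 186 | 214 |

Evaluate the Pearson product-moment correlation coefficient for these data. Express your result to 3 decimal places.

-0.164

n = 5, Σx = 93, Σy = 984, Σx² = 1781, Σy² = 195966, Σxy = 18246
nΣxy − ΣxΣy = 91230 − 91512 = -282
nΣx² − (Σx)² = 8905 − 8649 = 256; nΣy² − (Σy)² = 979830 − 968256 = 11574
r = -282 / √(256 × 11574) = -282 / 1721.3204 ≈ -0.164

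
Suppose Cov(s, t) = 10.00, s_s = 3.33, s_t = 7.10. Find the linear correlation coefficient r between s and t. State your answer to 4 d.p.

0.4230

r = Cov(s,t) / (s_s · s_t) = 10.00 / (3.33 × 7.10)
  = 10.00 / 23.6430 ≈ 0.4230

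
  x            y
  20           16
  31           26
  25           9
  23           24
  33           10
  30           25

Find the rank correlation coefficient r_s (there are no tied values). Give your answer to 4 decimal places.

Rank x: 1, 5, 3, 2, 6, 4
Rank y: 3, 6, 1, 4, 2, 5
d = rank(x) − rank(y): -2, -1, 2, -2, 4, -1; Σd² = 30
ρ = 1 − 6Σd² / [n(n²−1)] = 1 − 6×30 / (6×35) = 1 − 180/210 ≈ 0.1429

0.1429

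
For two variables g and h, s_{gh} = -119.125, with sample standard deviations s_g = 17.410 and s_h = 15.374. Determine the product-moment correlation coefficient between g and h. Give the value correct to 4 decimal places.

r = Cov(g,h) / (s_g · s_h) = -119.125 / (17.410 × 15.374)
  = -119.125 / 267.6613 ≈ -0.4451

-0.4451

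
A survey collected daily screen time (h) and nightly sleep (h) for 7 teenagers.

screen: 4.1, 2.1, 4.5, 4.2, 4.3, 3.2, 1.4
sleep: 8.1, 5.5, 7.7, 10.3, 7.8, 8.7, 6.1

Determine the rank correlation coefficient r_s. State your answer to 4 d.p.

0.3571

Rank screen: 4, 2, 7, 5, 6, 3, 1
Rank sleep: 5, 1, 3, 7, 4, 6, 2
d = rank(screen) − rank(sleep): -1, 1, 4, -2, 2, -3, -1; Σd² = 36
ρ = 1 − 6Σd² / [n(n²−1)] = 1 − 6×36 / (7×48) = 1 − 216/336 ≈ 0.3571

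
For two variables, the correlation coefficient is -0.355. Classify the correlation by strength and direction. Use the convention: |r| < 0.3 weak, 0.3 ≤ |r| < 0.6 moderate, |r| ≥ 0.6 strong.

r = -0.355 < 0 so the relationship is negative.
|r| = 0.355, which falls in the moderate range.

moderate negative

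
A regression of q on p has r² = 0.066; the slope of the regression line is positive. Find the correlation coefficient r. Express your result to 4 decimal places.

0.2569

|r| = √0.066 = 0.2569
The association is positive, so r = 0.2569.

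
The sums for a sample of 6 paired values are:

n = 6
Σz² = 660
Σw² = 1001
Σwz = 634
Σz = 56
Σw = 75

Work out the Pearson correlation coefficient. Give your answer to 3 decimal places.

r = (nΣwz − ΣwΣz) / √[(nΣw² − (Σw)²)(nΣz² − (Σz)²)]
Numerator: 6×634 − 75×56 = -396
Denominator: √[(6006 − 5625)(3960 − 3136)] = √[381 × 824] = 560.3071
r = -396 / 560.3071 ≈ -0.707

-0.707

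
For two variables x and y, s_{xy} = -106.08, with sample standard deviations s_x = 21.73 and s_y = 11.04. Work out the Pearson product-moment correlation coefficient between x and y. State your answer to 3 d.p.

-0.442

r = Cov(x,y) / (s_x · s_y) = -106.08 / (21.73 × 11.04)
  = -106.08 / 239.8992 ≈ -0.442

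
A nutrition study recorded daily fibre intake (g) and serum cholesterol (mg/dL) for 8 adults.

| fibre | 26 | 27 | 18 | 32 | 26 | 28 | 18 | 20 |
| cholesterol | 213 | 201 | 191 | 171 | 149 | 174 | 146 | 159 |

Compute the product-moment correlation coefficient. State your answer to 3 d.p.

n = 8, Σx = 195, Σy = 1404, Σx² = 4937, Σy² = 250566, Σxy = 34429
nΣxy − ΣxΣy = 275432 − 273780 = 1652
nΣx² − (Σx)² = 39496 − 38025 = 1471; nΣy² − (Σy)² = 2004528 − 1971216 = 33312
r = 1652 / √(1471 × 33312) = 1652 / 7000.1394 ≈ 0.236

0.236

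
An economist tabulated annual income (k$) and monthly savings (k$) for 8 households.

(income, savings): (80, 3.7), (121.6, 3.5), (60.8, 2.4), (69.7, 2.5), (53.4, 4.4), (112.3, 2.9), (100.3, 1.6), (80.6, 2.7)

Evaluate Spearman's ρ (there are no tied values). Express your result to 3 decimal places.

-0.095

Rank income: 4, 8, 2, 3, 1, 7, 6, 5
Rank savings: 7, 6, 2, 3, 8, 5, 1, 4
d = rank(income) − rank(savings): -3, 2, 0, 0, -7, 2, 5, 1; Σd² = 92
ρ = 1 − 6Σd² / [n(n²−1)] = 1 − 6×92 / (8×63) = 1 − 552/504 ≈ -0.095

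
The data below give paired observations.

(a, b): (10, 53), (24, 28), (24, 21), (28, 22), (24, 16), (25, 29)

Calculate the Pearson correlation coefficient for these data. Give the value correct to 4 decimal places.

-0.8996

n = 6, Σa = 135, Σb = 169, Σa² = 3237, Σb² = 5615, Σab = 3431
nΣab − ΣaΣb = 20586 − 22815 = -2229
nΣa² − (Σa)² = 19422 − 18225 = 1197; nΣb² − (Σb)² = 33690 − 28561 = 5129
r = -2229 / √(1197 × 5129) = -2229 / 2477.7839 ≈ -0.8996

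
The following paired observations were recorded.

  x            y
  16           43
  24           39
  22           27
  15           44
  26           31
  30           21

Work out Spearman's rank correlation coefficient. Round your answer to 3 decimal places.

Rank x: 2, 4, 3, 1, 5, 6
Rank y: 5, 4, 2, 6, 3, 1
d = rank(x) − rank(y): -3, 0, 1, -5, 2, 5; Σd² = 64
ρ = 1 − 6Σd² / [n(n²−1)] = 1 − 6×64 / (6×35) = 1 − 384/210 ≈ -0.829

-0.829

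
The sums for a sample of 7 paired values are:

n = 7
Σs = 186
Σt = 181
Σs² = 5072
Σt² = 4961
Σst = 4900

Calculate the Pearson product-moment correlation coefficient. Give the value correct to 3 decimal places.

r = (nΣst − ΣsΣt) / √[(nΣs² − (Σs)²)(nΣt² − (Σt)²)]
Numerator: 7×4900 − 186×181 = 634
Denominator: √[(35504 − 34596)(34727 − 32761)] = √[908 × 1966] = 1336.0868
r = 634 / 1336.0868 ≈ 0.475

0.475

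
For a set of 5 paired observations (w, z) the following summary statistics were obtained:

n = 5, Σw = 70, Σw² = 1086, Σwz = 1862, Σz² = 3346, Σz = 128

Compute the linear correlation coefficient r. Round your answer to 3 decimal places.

0.817

r = (nΣwz − ΣwΣz) / √[(nΣw² − (Σw)²)(nΣz² − (Σz)²)]
Numerator: 5×1862 − 70×128 = 350
Denominator: √[(5430 − 4900)(16730 − 16384)] = √[530 × 346] = 428.2289
r = 350 / 428.2289 ≈ 0.817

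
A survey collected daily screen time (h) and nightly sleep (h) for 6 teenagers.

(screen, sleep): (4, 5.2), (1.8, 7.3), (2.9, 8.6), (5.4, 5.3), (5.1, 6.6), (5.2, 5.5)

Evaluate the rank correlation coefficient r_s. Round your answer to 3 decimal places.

-0.600

Rank screen: 3, 1, 2, 6, 4, 5
Rank sleep: 1, 5, 6, 2, 4, 3
d = rank(screen) − rank(sleep): 2, -4, -4, 4, 0, 2; Σd² = 56
ρ = 1 − 6Σd² / [n(n²−1)] = 1 − 6×56 / (6×35) = 1 − 336/210 ≈ -0.600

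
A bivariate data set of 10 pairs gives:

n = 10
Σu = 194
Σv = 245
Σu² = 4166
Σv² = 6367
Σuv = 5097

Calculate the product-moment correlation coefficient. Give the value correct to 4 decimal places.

0.8982

r = (nΣuv − ΣuΣv) / √[(nΣu² − (Σu)²)(nΣv² − (Σv)²)]
Numerator: 10×5097 − 194×245 = 3440
Denominator: √[(41660 − 37636)(63670 − 60025)] = √[4024 × 3645] = 3829.8146
r = 3440 / 3829.8146 ≈ 0.8982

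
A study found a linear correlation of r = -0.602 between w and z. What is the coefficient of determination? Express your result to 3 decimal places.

r² = (-0.602)² = 0.362

0.362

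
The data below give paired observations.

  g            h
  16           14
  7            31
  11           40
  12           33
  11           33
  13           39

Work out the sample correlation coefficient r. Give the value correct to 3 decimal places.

-0.505

n = 6, Σg = 70, Σh = 190, Σg² = 860, Σh² = 6456, Σgh = 2147
nΣgh − ΣgΣh = 12882 − 13300 = -418
nΣg² − (Σg)² = 5160 − 4900 = 260; nΣh² − (Σh)² = 38736 − 36100 = 2636
r = -418 / √(260 × 2636) = -418 / 827.8647 ≈ -0.505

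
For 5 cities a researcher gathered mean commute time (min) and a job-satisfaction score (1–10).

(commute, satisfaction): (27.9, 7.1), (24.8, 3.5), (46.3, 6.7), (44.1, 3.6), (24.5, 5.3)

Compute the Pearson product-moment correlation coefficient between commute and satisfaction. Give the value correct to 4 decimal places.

0.0757

n = 5, Σx = 167.6, Σy = 26.2, Σx² = 6082.2, Σy² = 148.6, Σxy = 883.71
nΣxy − ΣxΣy = 4418.55 − 4391.12 = 27.43
nΣx² − (Σx)² = 30411 − 28089.76 = 2321.24; nΣy² − (Σy)² = 743 − 686.44 = 56.56
r = 27.43 / √(2321.24 × 56.56) = 27.43 / 362.3387 ≈ 0.0757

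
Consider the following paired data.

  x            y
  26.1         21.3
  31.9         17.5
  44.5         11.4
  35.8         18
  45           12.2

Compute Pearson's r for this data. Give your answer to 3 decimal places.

n = 5, Σx = 183.3, Σy = 80.4, Σx² = 6985.71, Σy² = 1362.74, Σxy = 2814.88
nΣxy − ΣxΣy = 14074.4 − 14737.32 = -662.92
nΣx² − (Σx)² = 34928.55 − 33598.89 = 1329.66; nΣy² − (Σy)² = 6813.7 − 6464.16 = 349.54
r = -662.92 / √(1329.66 × 349.54) = -662.92 / 681.7399 ≈ -0.972

-0.972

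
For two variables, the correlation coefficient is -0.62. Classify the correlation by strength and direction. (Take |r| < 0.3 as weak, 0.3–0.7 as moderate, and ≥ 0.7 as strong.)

moderate negative

r = -0.62 < 0 so the relationship is negative.
|r| = 0.62, which falls in the moderate range.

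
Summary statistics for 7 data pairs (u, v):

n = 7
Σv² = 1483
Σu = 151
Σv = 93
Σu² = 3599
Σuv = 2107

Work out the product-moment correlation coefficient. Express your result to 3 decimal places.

r = (nΣuv − ΣuΣv) / √[(nΣu² − (Σu)²)(nΣv² − (Σv)²)]
Numerator: 7×2107 − 151×93 = 706
Denominator: √[(25193 − 22801)(10381 − 8649)] = √[2392 × 1732] = 2035.4223
r = 706 / 2035.4223 ≈ 0.347

0.347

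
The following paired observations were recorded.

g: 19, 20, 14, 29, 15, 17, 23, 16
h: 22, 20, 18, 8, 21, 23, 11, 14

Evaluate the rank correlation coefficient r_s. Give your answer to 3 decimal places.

-0.429

Rank g: 5, 6, 1, 8, 2, 4, 7, 3
Rank h: 7, 5, 4, 1, 6, 8, 2, 3
d = rank(g) − rank(h): -2, 1, -3, 7, -4, -4, 5, 0; Σd² = 120
ρ = 1 − 6Σd² / [n(n²−1)] = 1 − 6×120 / (8×63) = 1 − 720/504 ≈ -0.429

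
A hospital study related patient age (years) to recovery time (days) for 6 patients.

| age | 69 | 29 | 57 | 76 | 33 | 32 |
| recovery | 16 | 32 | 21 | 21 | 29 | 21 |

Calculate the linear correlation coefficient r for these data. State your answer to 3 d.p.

-0.735

n = 6, Σx = 296, Σy = 140, Σx² = 16740, Σy² = 3444, Σxy = 6454
nΣxy − ΣxΣy = 38724 − 41440 = -2716
nΣx² − (Σx)² = 100440 − 87616 = 12824; nΣy² − (Σy)² = 20664 − 19600 = 1064
r = -2716 / √(12824 × 1064) = -2716 / 3693.8782 ≈ -0.735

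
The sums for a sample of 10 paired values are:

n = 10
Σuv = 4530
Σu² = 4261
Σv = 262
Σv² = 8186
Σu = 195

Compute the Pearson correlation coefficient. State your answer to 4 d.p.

r = (nΣuv − ΣuΣv) / √[(nΣu² − (Σu)²)(nΣv² − (Σv)²)]
Numerator: 10×4530 − 195×262 = -5790
Denominator: √[(42610 − 38025)(81860 − 68644)] = √[4585 × 13216] = 7784.3022
r = -5790 / 7784.3022 ≈ -0.7438

-0.7438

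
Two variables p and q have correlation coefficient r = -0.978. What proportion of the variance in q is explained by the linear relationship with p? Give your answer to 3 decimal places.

r² = (-0.978)² = 0.956

0.956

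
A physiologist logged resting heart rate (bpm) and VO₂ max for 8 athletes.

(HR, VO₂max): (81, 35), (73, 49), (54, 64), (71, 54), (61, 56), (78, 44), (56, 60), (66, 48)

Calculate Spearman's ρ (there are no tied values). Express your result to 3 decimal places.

Rank HR: 8, 6, 1, 5, 3, 7, 2, 4
Rank VO₂max: 1, 4, 8, 5, 6, 2, 7, 3
d = rank(HR) − rank(VO₂max): 7, 2, -7, 0, -3, 5, -5, 1; Σd² = 162
ρ = 1 − 6Σd² / [n(n²−1)] = 1 − 6×162 / (8×63) = 1 − 972/504 ≈ -0.929

-0.929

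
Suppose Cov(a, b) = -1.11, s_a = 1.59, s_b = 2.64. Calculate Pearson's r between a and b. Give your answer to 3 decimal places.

r = Cov(a,b) / (s_a · s_b) = -1.11 / (1.59 × 2.64)
  = -1.11 / 4.1976 ≈ -0.264

-0.264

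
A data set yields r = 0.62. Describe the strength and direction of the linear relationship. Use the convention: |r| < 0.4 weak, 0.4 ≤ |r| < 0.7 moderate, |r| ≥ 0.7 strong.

moderate positive

r = 0.62 > 0 so the relationship is positive.
|r| = 0.62, which falls in the moderate range.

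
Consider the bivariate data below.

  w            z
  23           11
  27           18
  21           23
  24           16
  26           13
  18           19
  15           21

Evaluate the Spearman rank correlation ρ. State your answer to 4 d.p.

-0.5714

Rank w: 4, 7, 3, 5, 6, 2, 1
Rank z: 1, 4, 7, 3, 2, 5, 6
d = rank(w) − rank(z): 3, 3, -4, 2, 4, -3, -5; Σd² = 88
ρ = 1 − 6Σd² / [n(n²−1)] = 1 − 6×88 / (7×48) = 1 − 528/336 ≈ -0.5714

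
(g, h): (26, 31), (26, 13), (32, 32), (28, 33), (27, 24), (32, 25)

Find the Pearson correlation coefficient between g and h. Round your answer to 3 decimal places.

n = 6, Σg = 171, Σh = 158, Σg² = 4913, Σh² = 4444, Σgh = 4540
nΣgh − ΣgΣh = 27240 − 27018 = 222
nΣg² − (Σg)² = 29478 − 29241 = 237; nΣh² − (Σh)² = 26664 − 24964 = 1700
r = 222 / √(237 × 1700) = 222 / 634.7440 ≈ 0.350

0.350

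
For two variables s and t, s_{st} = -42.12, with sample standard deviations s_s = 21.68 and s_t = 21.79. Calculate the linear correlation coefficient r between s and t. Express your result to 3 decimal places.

-0.089

r = Cov(s,t) / (s_s · s_t) = -42.12 / (21.68 × 21.79)
  = -42.12 / 472.4072 ≈ -0.089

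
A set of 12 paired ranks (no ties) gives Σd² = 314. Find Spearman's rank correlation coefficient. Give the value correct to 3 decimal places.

ρ = 1 − 6Σd² / [n(n²−1)] = 1 − 6×314 / (12×143)
  = 1 − 1884/1716 = 1 − 1.0979 ≈ -0.098

-0.098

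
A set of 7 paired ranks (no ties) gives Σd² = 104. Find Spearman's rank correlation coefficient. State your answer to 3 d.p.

-0.857

ρ = 1 − 6Σd² / [n(n²−1)] = 1 − 6×104 / (7×48)
  = 1 − 624/336 = 1 − 1.8571 ≈ -0.857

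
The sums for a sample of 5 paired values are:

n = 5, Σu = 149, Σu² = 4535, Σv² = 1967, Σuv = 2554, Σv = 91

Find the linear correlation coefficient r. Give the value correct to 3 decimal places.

-0.919

r = (nΣuv − ΣuΣv) / √[(nΣu² − (Σu)²)(nΣv² − (Σv)²)]
Numerator: 5×2554 − 149×91 = -789
Denominator: √[(22675 − 22201)(9835 − 8281)] = √[474 × 1554] = 858.2517
r = -789 / 858.2517 ≈ -0.919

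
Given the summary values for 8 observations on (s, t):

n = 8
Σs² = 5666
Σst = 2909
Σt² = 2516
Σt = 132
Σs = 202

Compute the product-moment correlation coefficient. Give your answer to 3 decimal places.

-0.970

r = (nΣst − ΣsΣt) / √[(nΣs² − (Σs)²)(nΣt² − (Σt)²)]
Numerator: 8×2909 − 202×132 = -3392
Denominator: √[(45328 − 40804)(20128 − 17424)] = √[4524 × 2704] = 3497.5557
r = -3392 / 3497.5557 ≈ -0.970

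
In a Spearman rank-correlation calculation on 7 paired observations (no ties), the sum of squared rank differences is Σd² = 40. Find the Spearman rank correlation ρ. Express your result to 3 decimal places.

ρ = 1 − 6Σd² / [n(n²−1)] = 1 − 6×40 / (7×48)
  = 1 − 240/336 = 1 − 0.7143 ≈ 0.286

0.286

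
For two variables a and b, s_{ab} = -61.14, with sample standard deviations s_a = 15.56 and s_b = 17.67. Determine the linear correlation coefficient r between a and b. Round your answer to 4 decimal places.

-0.2224

r = Cov(a,b) / (s_a · s_b) = -61.14 / (15.56 × 17.67)
  = -61.14 / 274.9452 ≈ -0.2224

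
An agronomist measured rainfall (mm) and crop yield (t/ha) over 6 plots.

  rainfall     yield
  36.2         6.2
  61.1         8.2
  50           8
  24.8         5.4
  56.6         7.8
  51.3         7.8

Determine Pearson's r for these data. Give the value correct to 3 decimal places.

n = 6, Σx = 280, Σy = 43.4, Σx² = 13993.94, Σy² = 320.52, Σxy = 2101
nΣxy − ΣxΣy = 12606 − 12152 = 454
nΣx² − (Σx)² = 83963.64 − 78400 = 5563.64; nΣy² − (Σy)² = 1923.12 − 1883.56 = 39.56
r = 454 / √(5563.64 × 39.56) = 454 / 469.1456 ≈ 0.968

0.968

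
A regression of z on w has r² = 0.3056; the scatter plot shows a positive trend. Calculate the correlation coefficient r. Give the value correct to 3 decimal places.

|r| = √0.3056 = 0.553
The association is positive, so r = 0.553.

0.553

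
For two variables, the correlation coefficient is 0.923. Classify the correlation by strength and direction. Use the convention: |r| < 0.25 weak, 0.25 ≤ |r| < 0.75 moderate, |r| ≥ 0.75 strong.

strong positive

r = 0.923 > 0 so the relationship is positive.
|r| = 0.923, which falls in the strong range.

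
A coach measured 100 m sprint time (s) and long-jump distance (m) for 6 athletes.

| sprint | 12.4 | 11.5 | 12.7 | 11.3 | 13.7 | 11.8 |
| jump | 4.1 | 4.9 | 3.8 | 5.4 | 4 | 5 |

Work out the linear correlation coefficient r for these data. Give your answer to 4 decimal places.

-0.8525

n = 6, Σx = 73.4, Σy = 27.2, Σx² = 901.92, Σy² = 125.42, Σxy = 330.27
nΣxy − ΣxΣy = 1981.62 − 1996.48 = -14.86
nΣx² − (Σx)² = 5411.52 − 5387.56 = 23.96; nΣy² − (Σy)² = 752.52 − 739.84 = 12.68
r = -14.86 / √(23.96 × 12.68) = -14.86 / 17.4302 ≈ -0.8525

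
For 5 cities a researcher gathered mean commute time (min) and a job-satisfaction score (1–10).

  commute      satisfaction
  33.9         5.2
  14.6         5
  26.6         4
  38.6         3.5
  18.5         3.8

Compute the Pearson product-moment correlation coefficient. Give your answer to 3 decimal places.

n = 5, Σx = 132.2, Σy = 21.5, Σx² = 3902.14, Σy² = 94.73, Σxy = 561.08
nΣxy − ΣxΣy = 2805.4 − 2842.3 = -36.9
nΣx² − (Σx)² = 19510.7 − 17476.84 = 2033.86; nΣy² − (Σy)² = 473.65 − 462.25 = 11.4
r = -36.9 / √(2033.86 × 11.4) = -36.9 / 152.2695 ≈ -0.242

-0.242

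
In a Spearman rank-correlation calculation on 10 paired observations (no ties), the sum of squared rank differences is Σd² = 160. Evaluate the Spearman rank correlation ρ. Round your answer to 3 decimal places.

ρ = 1 − 6Σd² / [n(n²−1)] = 1 − 6×160 / (10×99)
  = 1 − 960/990 = 1 − 0.9697 ≈ 0.030

0.030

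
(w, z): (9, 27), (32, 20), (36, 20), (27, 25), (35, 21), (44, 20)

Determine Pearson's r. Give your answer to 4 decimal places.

-0.8969

n = 6, Σw = 183, Σz = 133, Σw² = 6291, Σz² = 2995, Σwz = 3893
nΣwz − ΣwΣz = 23358 − 24339 = -981
nΣw² − (Σw)² = 37746 − 33489 = 4257; nΣz² − (Σz)² = 17970 − 17689 = 281
r = -981 / √(4257 × 281) = -981 / 1093.7171 ≈ -0.8969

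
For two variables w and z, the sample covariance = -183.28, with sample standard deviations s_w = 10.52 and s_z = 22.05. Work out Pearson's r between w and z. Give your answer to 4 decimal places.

-0.7901

r = Cov(w,z) / (s_w · s_z) = -183.28 / (10.52 × 22.05)
  = -183.28 / 231.9660 ≈ -0.7901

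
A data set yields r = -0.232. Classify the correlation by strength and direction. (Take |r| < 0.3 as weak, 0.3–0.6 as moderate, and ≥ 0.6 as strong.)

weak negative

r = -0.232 < 0 so the relationship is negative.
|r| = 0.232, which falls in the weak range.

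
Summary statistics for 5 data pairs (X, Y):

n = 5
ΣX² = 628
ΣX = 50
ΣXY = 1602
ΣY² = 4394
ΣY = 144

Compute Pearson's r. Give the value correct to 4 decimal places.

0.9115

r = (nΣXY − ΣXΣY) / √[(nΣX² − (ΣX)²)(nΣY² − (ΣY)²)]
Numerator: 5×1602 − 50×144 = 810
Denominator: √[(3140 − 2500)(21970 − 20736)] = √[640 × 1234] = 888.6844
r = 810 / 888.6844 ≈ 0.9115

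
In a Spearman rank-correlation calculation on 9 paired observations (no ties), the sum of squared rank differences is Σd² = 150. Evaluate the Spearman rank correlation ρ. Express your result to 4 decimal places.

-0.2500

ρ = 1 − 6Σd² / [n(n²−1)] = 1 − 6×150 / (9×80)
  = 1 − 900/720 = 1 − 1.25000 ≈ -0.2500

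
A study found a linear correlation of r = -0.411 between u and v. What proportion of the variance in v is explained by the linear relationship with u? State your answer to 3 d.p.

0.169

r² = (-0.411)² = 0.169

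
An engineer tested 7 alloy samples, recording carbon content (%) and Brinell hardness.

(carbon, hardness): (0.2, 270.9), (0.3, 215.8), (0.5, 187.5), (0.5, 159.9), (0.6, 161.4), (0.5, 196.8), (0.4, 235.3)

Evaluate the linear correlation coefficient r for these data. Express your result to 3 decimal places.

n = 7, Σx = 3, Σy = 1427.6, Σx² = 1.4, Σy² = 300827, Σxy = 581.98
nΣxy − ΣxΣy = 4073.86 − 4282.8 = -208.94
nΣx² − (Σx)² = 9.8 − 9 = 0.8; nΣy² − (Σy)² = 2105789 − 2038041.76 = 67747.24
r = -208.94 / √(0.8 × 67747.24) = -208.94 / 232.8042 ≈ -0.897

-0.897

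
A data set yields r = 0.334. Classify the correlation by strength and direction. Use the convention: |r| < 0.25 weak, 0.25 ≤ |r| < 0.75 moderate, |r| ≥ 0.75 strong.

moderate positive

r = 0.334 > 0 so the relationship is positive.
|r| = 0.334, which falls in the moderate range.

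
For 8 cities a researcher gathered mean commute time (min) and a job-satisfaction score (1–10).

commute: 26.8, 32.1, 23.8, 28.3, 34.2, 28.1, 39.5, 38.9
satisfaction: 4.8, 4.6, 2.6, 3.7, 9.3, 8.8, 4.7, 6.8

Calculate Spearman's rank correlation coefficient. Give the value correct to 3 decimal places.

Rank commute: 2, 5, 1, 4, 6, 3, 8, 7
Rank satisfaction: 5, 3, 1, 2, 8, 7, 4, 6
d = rank(commute) − rank(satisfaction): -3, 2, 0, 2, -2, -4, 4, 1; Σd² = 54
ρ = 1 − 6Σd² / [n(n²−1)] = 1 − 6×54 / (8×63) = 1 − 324/504 ≈ 0.357

0.357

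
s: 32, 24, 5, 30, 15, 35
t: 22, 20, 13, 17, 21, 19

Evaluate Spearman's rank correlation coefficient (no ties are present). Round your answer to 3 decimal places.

0.314

Rank s: 5, 3, 1, 4, 2, 6
Rank t: 6, 4, 1, 2, 5, 3
d = rank(s) − rank(t): -1, -1, 0, 2, -3, 3; Σd² = 24
ρ = 1 − 6Σd² / [n(n²−1)] = 1 − 6×24 / (6×35) = 1 − 144/210 ≈ 0.314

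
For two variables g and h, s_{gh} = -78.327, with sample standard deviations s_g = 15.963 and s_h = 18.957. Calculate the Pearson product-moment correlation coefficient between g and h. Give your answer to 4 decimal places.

r = Cov(g,h) / (s_g · s_h) = -78.327 / (15.963 × 18.957)
  = -78.327 / 302.6106 ≈ -0.2588

-0.2588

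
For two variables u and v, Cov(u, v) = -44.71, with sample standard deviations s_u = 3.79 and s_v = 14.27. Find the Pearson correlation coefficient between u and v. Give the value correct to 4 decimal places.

-0.8267

r = Cov(u,v) / (s_u · s_v) = -44.71 / (3.79 × 14.27)
  = -44.71 / 54.0833 ≈ -0.8267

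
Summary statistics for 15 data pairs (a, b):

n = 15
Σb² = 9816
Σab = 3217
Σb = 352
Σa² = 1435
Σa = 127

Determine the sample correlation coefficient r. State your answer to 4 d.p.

r = (nΣab − ΣaΣb) / √[(nΣa² − (Σa)²)(nΣb² − (Σb)²)]
Numerator: 15×3217 − 127×352 = 3551
Denominator: √[(21525 − 16129)(147240 − 123904)] = √[5396 × 23336] = 11221.4552
r = 3551 / 11221.4552 ≈ 0.3164

0.3164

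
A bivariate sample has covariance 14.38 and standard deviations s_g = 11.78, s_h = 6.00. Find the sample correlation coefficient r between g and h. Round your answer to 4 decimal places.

r = Cov(g,h) / (s_g · s_h) = 14.38 / (11.78 × 6.00)
  = 14.38 / 70.6800 ≈ 0.2035

0.2035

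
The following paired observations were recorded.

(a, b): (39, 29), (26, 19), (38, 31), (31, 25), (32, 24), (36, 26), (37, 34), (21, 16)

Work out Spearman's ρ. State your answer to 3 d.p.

0.881

Rank a: 8, 2, 7, 3, 4, 5, 6, 1
Rank b: 6, 2, 7, 4, 3, 5, 8, 1
d = rank(a) − rank(b): 2, 0, 0, -1, 1, 0, -2, 0; Σd² = 10
ρ = 1 − 6Σd² / [n(n²−1)] = 1 − 6×10 / (8×63) = 1 − 60/504 ≈ 0.881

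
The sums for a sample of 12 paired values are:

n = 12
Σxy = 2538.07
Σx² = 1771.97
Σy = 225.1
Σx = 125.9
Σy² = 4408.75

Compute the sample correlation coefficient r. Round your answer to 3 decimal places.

0.609

r = (nΣxy − ΣxΣy) / √[(nΣx² − (Σx)²)(nΣy² − (Σy)²)]
Numerator: 12×2538.07 − 125.9×225.1 = 2116.75
Denominator: √[(21263.64 − 15850.81)(52905 − 50670.01)] = √[5412.83 × 2234.99] = 3478.1634
r = 2116.75 / 3478.1634 ≈ 0.609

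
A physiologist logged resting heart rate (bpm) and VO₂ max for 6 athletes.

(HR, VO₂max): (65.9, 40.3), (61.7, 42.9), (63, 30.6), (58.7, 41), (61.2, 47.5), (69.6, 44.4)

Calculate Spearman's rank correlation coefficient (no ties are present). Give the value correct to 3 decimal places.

Rank HR: 5, 3, 4, 1, 2, 6
Rank VO₂max: 2, 4, 1, 3, 6, 5
d = rank(HR) − rank(VO₂max): 3, -1, 3, -2, -4, 1; Σd² = 40
ρ = 1 − 6Σd² / [n(n²−1)] = 1 − 6×40 / (6×35) = 1 − 240/210 ≈ -0.143

-0.143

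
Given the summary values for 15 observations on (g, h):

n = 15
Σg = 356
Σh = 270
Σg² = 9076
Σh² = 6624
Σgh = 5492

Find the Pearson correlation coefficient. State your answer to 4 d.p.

-0.8710

r = (nΣgh − ΣgΣh) / √[(nΣg² − (Σg)²)(nΣh² − (Σh)²)]
Numerator: 15×5492 − 356×270 = -13740
Denominator: √[(136140 − 126736)(99360 − 72900)] = √[9404 × 26460] = 15774.3412
r = -13740 / 15774.3412 ≈ -0.8710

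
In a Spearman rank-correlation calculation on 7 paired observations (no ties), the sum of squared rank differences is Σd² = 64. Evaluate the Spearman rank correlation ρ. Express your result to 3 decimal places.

-0.143

ρ = 1 − 6Σd² / [n(n²−1)] = 1 − 6×64 / (7×48)
  = 1 − 384/336 = 1 − 1.1429 ≈ -0.143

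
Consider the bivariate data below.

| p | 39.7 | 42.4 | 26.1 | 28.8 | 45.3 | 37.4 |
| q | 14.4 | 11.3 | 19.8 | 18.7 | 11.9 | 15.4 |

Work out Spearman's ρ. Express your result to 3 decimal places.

Rank p: 4, 5, 1, 2, 6, 3
Rank q: 3, 1, 6, 5, 2, 4
d = rank(p) − rank(q): 1, 4, -5, -3, 4, -1; Σd² = 68
ρ = 1 − 6Σd² / [n(n²−1)] = 1 − 6×68 / (6×35) = 1 − 408/210 ≈ -0.943

-0.943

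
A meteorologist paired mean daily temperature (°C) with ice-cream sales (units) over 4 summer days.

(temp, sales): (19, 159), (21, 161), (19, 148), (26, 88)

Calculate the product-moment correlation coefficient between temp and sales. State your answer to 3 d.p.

-0.916

n = 4, Σx = 85, Σy = 556, Σx² = 1839, Σy² = 80850, Σxy = 11502
nΣxy − ΣxΣy = 46008 − 47260 = -1252
nΣx² − (Σx)² = 7356 − 7225 = 131; nΣy² − (Σy)² = 323400 − 309136 = 14264
r = -1252 / √(131 × 14264) = -1252 / 1366.9616 ≈ -0.916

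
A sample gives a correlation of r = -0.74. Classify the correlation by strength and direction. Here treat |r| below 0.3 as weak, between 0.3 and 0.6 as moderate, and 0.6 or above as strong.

strong negative

r = -0.74 < 0 so the relationship is negative.
|r| = 0.74, which falls in the strong range.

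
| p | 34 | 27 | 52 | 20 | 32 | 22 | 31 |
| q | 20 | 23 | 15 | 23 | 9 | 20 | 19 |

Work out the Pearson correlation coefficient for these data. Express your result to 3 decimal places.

n = 7, Σp = 218, Σq = 129, Σp² = 7458, Σq² = 2525, Σpq = 3858
nΣpq − ΣpΣq = 27006 − 28122 = -1116
nΣp² − (Σp)² = 52206 − 47524 = 4682; nΣq² − (Σq)² = 17675 − 16641 = 1034
r = -1116 / √(4682 × 1034) = -1116 / 2200.2700 ≈ -0.507

-0.507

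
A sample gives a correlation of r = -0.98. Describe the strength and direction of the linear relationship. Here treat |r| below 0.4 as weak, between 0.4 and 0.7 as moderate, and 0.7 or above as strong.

r = -0.98 < 0 so the relationship is negative.
|r| = 0.98, which falls in the strong range.

strong negative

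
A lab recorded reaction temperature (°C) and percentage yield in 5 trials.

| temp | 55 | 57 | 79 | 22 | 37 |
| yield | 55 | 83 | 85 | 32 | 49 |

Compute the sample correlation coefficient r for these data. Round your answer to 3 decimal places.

n = 5, Σx = 250, Σy = 304, Σx² = 14368, Σy² = 20564, Σxy = 16988
nΣxy − ΣxΣy = 84940 − 76000 = 8940
nΣx² − (Σx)² = 71840 − 62500 = 9340; nΣy² − (Σy)² = 102820 − 92416 = 10404
r = 8940 / √(9340 × 10404) = 8940 / 9857.6549 ≈ 0.907

0.907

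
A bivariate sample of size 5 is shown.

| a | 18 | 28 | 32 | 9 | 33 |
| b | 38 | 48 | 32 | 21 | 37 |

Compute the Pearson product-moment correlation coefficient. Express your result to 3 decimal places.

n = 5, Σa = 120, Σb = 176, Σa² = 3302, Σb² = 6582, Σab = 4462
nΣab − ΣaΣb = 22310 − 21120 = 1190
nΣa² − (Σa)² = 16510 − 14400 = 2110; nΣb² − (Σb)² = 32910 − 30976 = 1934
r = 1190 / √(2110 × 1934) = 1190 / 2020.0842 ≈ 0.589

0.589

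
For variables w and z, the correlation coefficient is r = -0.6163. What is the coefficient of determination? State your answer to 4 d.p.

0.3798

r² = (-0.6163)² = 0.3798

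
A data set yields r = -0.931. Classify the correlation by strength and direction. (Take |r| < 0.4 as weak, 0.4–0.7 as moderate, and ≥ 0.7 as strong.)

strong negative

r = -0.931 < 0 so the relationship is negative.
|r| = 0.931, which falls in the strong range.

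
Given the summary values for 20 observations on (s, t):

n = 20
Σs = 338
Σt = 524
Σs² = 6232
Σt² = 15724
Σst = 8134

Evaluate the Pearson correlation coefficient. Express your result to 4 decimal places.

r = (nΣst − ΣsΣt) / √[(nΣs² − (Σs)²)(nΣt² − (Σt)²)]
Numerator: 20×8134 − 338×524 = -14432
Denominator: √[(124640 − 114244)(314480 − 274576)] = √[10396 × 39904] = 20367.6701
r = -14432 / 20367.6701 ≈ -0.7086

-0.7086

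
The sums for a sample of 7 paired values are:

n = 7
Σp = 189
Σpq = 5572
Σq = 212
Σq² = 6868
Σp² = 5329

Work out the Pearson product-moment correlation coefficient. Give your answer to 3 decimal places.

r = (nΣpq − ΣpΣq) / √[(nΣp² − (Σp)²)(nΣq² − (Σq)²)]
Numerator: 7×5572 − 189×212 = -1064
Denominator: √[(37303 − 35721)(48076 − 44944)] = √[1582 × 3132] = 2225.9434
r = -1064 / 2225.9434 ≈ -0.478

-0.478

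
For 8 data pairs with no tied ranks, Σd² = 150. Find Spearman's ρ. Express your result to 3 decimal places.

-0.786

ρ = 1 − 6Σd² / [n(n²−1)] = 1 − 6×150 / (8×63)
  = 1 − 900/504 = 1 − 1.7857 ≈ -0.786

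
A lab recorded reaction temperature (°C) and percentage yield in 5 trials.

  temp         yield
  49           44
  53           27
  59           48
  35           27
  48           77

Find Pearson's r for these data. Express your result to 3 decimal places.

0.245

n = 5, Σx = 244, Σy = 223, Σx² = 12220, Σy² = 11627, Σxy = 11060
nΣxy − ΣxΣy = 55300 − 54412 = 888
nΣx² − (Σx)² = 61100 − 59536 = 1564; nΣy² − (Σy)² = 58135 − 49729 = 8406
r = 888 / √(1564 × 8406) = 888 / 3625.8770 ≈ 0.245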